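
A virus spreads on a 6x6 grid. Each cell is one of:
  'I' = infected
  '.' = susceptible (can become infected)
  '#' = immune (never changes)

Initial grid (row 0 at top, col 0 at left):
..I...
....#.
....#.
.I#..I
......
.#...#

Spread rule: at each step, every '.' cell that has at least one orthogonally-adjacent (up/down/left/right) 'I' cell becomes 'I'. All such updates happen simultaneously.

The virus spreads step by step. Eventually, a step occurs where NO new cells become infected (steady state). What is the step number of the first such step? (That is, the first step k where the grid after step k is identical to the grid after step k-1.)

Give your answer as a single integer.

Step 0 (initial): 3 infected
Step 1: +9 new -> 12 infected
Step 2: +11 new -> 23 infected
Step 3: +7 new -> 30 infected
Step 4: +1 new -> 31 infected
Step 5: +0 new -> 31 infected

Answer: 5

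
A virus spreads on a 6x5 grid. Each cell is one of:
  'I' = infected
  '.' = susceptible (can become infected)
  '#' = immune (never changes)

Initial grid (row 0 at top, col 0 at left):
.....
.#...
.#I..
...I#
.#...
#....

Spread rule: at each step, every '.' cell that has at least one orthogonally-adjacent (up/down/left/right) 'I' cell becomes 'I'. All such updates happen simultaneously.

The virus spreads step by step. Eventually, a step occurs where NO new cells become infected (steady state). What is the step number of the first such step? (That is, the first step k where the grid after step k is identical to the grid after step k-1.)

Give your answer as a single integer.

Answer: 6

Derivation:
Step 0 (initial): 2 infected
Step 1: +4 new -> 6 infected
Step 2: +7 new -> 13 infected
Step 3: +6 new -> 19 infected
Step 4: +5 new -> 24 infected
Step 5: +1 new -> 25 infected
Step 6: +0 new -> 25 infected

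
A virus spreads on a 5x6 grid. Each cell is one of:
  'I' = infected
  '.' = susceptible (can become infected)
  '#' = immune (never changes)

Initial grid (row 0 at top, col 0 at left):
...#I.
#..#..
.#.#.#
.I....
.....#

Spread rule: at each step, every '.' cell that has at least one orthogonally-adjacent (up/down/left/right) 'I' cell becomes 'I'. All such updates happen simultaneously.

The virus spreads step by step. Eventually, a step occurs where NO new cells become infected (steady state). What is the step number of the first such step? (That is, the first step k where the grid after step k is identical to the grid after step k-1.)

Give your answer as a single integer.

Answer: 7

Derivation:
Step 0 (initial): 2 infected
Step 1: +5 new -> 7 infected
Step 2: +7 new -> 14 infected
Step 3: +3 new -> 17 infected
Step 4: +4 new -> 21 infected
Step 5: +1 new -> 22 infected
Step 6: +1 new -> 23 infected
Step 7: +0 new -> 23 infected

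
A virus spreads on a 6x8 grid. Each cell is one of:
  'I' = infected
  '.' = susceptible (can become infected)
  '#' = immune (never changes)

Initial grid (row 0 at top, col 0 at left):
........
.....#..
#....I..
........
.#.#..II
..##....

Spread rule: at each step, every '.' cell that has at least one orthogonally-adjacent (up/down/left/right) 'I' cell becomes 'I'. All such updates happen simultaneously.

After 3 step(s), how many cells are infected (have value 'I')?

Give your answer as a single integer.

Step 0 (initial): 3 infected
Step 1: +8 new -> 11 infected
Step 2: +7 new -> 18 infected
Step 3: +7 new -> 25 infected

Answer: 25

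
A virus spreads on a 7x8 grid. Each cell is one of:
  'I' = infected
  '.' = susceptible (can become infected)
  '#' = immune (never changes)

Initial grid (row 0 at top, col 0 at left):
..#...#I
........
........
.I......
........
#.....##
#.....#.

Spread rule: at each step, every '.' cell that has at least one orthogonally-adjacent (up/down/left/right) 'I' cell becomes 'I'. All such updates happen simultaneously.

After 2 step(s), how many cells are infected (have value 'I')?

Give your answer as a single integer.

Step 0 (initial): 2 infected
Step 1: +5 new -> 7 infected
Step 2: +9 new -> 16 infected

Answer: 16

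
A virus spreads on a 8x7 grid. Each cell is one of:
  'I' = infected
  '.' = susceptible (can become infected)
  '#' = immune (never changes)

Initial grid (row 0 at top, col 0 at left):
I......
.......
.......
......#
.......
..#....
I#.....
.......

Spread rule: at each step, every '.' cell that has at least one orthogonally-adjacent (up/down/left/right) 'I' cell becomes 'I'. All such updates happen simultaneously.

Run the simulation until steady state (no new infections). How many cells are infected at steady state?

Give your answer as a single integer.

Step 0 (initial): 2 infected
Step 1: +4 new -> 6 infected
Step 2: +6 new -> 12 infected
Step 3: +6 new -> 18 infected
Step 4: +7 new -> 25 infected
Step 5: +7 new -> 32 infected
Step 6: +8 new -> 40 infected
Step 7: +7 new -> 47 infected
Step 8: +5 new -> 52 infected
Step 9: +1 new -> 53 infected
Step 10: +0 new -> 53 infected

Answer: 53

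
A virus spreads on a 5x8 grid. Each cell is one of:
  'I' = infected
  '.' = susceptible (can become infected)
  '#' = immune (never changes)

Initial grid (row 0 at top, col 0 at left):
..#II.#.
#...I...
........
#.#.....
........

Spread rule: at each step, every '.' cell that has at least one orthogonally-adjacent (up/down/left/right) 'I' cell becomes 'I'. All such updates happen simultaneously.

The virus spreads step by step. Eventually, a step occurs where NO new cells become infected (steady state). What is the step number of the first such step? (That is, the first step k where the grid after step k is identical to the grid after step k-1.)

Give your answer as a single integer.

Answer: 8

Derivation:
Step 0 (initial): 3 infected
Step 1: +4 new -> 7 infected
Step 2: +5 new -> 12 infected
Step 3: +7 new -> 19 infected
Step 4: +7 new -> 26 infected
Step 5: +6 new -> 32 infected
Step 6: +2 new -> 34 infected
Step 7: +1 new -> 35 infected
Step 8: +0 new -> 35 infected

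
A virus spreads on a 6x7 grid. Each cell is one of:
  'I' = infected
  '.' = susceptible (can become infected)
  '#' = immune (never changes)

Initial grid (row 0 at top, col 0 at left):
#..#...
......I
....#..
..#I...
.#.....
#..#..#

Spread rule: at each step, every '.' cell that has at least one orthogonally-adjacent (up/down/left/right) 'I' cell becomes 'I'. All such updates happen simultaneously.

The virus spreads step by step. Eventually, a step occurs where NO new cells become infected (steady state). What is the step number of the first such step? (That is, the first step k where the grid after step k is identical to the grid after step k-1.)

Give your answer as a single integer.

Step 0 (initial): 2 infected
Step 1: +6 new -> 8 infected
Step 2: +9 new -> 17 infected
Step 3: +7 new -> 24 infected
Step 4: +6 new -> 30 infected
Step 5: +3 new -> 33 infected
Step 6: +1 new -> 34 infected
Step 7: +0 new -> 34 infected

Answer: 7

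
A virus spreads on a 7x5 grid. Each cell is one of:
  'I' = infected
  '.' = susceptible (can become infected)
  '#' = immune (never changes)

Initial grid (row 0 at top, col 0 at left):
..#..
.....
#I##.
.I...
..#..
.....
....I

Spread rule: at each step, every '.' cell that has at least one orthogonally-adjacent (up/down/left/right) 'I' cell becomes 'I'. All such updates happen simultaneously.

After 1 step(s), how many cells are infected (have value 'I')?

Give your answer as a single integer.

Answer: 9

Derivation:
Step 0 (initial): 3 infected
Step 1: +6 new -> 9 infected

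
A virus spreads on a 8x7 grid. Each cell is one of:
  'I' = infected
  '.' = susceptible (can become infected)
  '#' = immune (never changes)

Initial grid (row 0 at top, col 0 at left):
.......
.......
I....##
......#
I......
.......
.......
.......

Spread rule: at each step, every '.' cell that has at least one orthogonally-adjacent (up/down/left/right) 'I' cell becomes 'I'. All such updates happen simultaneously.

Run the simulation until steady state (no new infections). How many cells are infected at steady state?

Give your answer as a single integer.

Answer: 53

Derivation:
Step 0 (initial): 2 infected
Step 1: +5 new -> 7 infected
Step 2: +7 new -> 14 infected
Step 3: +8 new -> 22 infected
Step 4: +8 new -> 30 infected
Step 5: +7 new -> 37 infected
Step 6: +7 new -> 44 infected
Step 7: +5 new -> 49 infected
Step 8: +3 new -> 52 infected
Step 9: +1 new -> 53 infected
Step 10: +0 new -> 53 infected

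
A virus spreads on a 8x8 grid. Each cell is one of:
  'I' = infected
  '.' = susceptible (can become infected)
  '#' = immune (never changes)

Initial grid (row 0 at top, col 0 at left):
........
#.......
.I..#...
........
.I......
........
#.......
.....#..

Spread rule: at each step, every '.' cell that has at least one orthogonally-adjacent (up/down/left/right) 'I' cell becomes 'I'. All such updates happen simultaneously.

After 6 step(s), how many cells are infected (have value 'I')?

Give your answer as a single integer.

Answer: 49

Derivation:
Step 0 (initial): 2 infected
Step 1: +7 new -> 9 infected
Step 2: +9 new -> 18 infected
Step 3: +8 new -> 26 infected
Step 4: +8 new -> 34 infected
Step 5: +7 new -> 41 infected
Step 6: +8 new -> 49 infected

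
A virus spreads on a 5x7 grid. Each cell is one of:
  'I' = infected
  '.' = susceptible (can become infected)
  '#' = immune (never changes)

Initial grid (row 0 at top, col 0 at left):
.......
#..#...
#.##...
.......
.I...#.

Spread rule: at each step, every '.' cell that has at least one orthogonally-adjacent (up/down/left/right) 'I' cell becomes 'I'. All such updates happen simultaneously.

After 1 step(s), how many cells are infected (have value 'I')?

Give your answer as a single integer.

Step 0 (initial): 1 infected
Step 1: +3 new -> 4 infected

Answer: 4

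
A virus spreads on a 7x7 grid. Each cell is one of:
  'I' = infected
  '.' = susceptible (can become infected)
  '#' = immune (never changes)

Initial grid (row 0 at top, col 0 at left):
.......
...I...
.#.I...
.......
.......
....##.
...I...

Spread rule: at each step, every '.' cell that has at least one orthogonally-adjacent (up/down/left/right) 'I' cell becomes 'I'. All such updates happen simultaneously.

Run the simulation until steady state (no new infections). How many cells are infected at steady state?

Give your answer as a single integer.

Step 0 (initial): 3 infected
Step 1: +9 new -> 12 infected
Step 2: +11 new -> 23 infected
Step 3: +12 new -> 35 infected
Step 4: +9 new -> 44 infected
Step 5: +2 new -> 46 infected
Step 6: +0 new -> 46 infected

Answer: 46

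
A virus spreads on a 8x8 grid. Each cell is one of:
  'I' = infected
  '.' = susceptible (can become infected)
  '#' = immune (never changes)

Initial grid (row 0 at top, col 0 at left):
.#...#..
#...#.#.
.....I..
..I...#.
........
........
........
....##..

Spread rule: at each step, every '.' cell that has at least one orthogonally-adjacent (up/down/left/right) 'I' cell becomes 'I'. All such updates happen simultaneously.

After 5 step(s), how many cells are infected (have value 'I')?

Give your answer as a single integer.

Answer: 51

Derivation:
Step 0 (initial): 2 infected
Step 1: +8 new -> 10 infected
Step 2: +10 new -> 20 infected
Step 3: +13 new -> 33 infected
Step 4: +10 new -> 43 infected
Step 5: +8 new -> 51 infected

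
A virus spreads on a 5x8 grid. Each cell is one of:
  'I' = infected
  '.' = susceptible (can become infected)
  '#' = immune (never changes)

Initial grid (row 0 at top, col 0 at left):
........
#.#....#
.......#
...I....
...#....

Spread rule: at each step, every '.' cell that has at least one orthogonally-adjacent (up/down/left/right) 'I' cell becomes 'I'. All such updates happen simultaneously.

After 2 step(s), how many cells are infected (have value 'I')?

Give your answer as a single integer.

Step 0 (initial): 1 infected
Step 1: +3 new -> 4 infected
Step 2: +7 new -> 11 infected

Answer: 11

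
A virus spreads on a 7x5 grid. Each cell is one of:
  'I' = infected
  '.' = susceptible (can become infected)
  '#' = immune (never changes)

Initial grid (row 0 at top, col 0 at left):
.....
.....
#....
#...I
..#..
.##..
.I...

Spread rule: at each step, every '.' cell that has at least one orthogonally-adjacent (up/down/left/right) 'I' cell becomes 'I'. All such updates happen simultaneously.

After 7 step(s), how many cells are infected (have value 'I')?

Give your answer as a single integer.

Step 0 (initial): 2 infected
Step 1: +5 new -> 7 infected
Step 2: +7 new -> 14 infected
Step 3: +7 new -> 21 infected
Step 4: +4 new -> 25 infected
Step 5: +2 new -> 27 infected
Step 6: +2 new -> 29 infected
Step 7: +1 new -> 30 infected

Answer: 30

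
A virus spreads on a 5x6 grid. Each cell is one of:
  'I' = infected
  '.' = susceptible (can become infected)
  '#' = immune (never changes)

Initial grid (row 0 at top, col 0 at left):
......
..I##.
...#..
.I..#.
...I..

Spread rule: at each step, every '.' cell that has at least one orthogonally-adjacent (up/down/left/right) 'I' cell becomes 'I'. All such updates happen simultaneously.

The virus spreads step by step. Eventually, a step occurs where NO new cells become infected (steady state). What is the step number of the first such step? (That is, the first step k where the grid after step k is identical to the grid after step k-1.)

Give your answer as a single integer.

Step 0 (initial): 3 infected
Step 1: +10 new -> 13 infected
Step 2: +6 new -> 19 infected
Step 3: +3 new -> 22 infected
Step 4: +2 new -> 24 infected
Step 5: +2 new -> 26 infected
Step 6: +0 new -> 26 infected

Answer: 6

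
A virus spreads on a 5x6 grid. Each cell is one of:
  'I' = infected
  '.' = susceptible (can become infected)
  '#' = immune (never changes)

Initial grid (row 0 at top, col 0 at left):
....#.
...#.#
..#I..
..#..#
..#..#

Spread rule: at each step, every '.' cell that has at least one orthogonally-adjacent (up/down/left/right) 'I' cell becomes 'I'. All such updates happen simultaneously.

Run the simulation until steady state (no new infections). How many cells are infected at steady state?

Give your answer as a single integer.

Step 0 (initial): 1 infected
Step 1: +2 new -> 3 infected
Step 2: +4 new -> 7 infected
Step 3: +1 new -> 8 infected
Step 4: +0 new -> 8 infected

Answer: 8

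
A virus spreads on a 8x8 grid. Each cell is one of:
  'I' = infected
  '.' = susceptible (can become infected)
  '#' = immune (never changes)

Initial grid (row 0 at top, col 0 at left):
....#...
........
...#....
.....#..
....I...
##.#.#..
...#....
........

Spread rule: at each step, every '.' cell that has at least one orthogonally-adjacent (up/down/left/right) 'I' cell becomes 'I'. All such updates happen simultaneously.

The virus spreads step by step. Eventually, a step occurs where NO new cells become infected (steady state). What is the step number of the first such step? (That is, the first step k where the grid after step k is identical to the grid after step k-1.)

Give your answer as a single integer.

Step 0 (initial): 1 infected
Step 1: +4 new -> 5 infected
Step 2: +5 new -> 10 infected
Step 3: +10 new -> 20 infected
Step 4: +12 new -> 32 infected
Step 5: +11 new -> 43 infected
Step 6: +8 new -> 51 infected
Step 7: +4 new -> 55 infected
Step 8: +1 new -> 56 infected
Step 9: +0 new -> 56 infected

Answer: 9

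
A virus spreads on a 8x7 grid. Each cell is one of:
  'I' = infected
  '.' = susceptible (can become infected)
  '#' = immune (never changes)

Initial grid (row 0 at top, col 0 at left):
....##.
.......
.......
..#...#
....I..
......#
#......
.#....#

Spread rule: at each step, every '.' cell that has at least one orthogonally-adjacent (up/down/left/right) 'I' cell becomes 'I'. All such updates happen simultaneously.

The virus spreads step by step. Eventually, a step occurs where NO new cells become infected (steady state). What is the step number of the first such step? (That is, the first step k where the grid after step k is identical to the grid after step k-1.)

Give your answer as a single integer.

Step 0 (initial): 1 infected
Step 1: +4 new -> 5 infected
Step 2: +8 new -> 13 infected
Step 3: +8 new -> 21 infected
Step 4: +11 new -> 32 infected
Step 5: +8 new -> 40 infected
Step 6: +4 new -> 44 infected
Step 7: +2 new -> 46 infected
Step 8: +1 new -> 47 infected
Step 9: +0 new -> 47 infected

Answer: 9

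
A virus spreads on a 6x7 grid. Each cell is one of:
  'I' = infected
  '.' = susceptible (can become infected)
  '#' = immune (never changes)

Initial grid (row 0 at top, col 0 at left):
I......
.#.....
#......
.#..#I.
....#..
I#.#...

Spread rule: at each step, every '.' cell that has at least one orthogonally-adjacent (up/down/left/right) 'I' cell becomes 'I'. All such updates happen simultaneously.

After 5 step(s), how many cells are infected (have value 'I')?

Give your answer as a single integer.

Answer: 35

Derivation:
Step 0 (initial): 3 infected
Step 1: +6 new -> 9 infected
Step 2: +8 new -> 17 infected
Step 3: +9 new -> 26 infected
Step 4: +8 new -> 34 infected
Step 5: +1 new -> 35 infected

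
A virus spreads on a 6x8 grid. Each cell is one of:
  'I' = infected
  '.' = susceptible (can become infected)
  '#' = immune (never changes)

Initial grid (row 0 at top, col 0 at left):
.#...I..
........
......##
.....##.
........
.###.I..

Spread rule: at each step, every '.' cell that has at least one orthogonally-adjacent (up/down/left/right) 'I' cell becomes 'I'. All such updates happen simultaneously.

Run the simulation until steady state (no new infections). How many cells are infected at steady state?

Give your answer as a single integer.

Answer: 40

Derivation:
Step 0 (initial): 2 infected
Step 1: +6 new -> 8 infected
Step 2: +8 new -> 16 infected
Step 3: +7 new -> 23 infected
Step 4: +5 new -> 28 infected
Step 5: +4 new -> 32 infected
Step 6: +4 new -> 36 infected
Step 7: +4 new -> 40 infected
Step 8: +0 new -> 40 infected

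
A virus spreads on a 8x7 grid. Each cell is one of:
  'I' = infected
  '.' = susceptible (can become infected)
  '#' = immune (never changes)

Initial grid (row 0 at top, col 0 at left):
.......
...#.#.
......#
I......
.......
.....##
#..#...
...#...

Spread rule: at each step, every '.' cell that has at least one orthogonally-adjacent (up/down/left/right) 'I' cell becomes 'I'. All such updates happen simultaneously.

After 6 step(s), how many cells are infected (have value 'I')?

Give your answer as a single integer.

Step 0 (initial): 1 infected
Step 1: +3 new -> 4 infected
Step 2: +5 new -> 9 infected
Step 3: +6 new -> 15 infected
Step 4: +7 new -> 22 infected
Step 5: +7 new -> 29 infected
Step 6: +8 new -> 37 infected

Answer: 37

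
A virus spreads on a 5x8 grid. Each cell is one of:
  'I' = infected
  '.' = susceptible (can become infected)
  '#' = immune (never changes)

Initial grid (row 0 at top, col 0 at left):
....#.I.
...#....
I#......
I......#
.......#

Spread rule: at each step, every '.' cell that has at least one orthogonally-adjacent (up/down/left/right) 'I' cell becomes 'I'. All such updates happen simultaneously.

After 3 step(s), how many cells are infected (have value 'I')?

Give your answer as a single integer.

Answer: 25

Derivation:
Step 0 (initial): 3 infected
Step 1: +6 new -> 9 infected
Step 2: +7 new -> 16 infected
Step 3: +9 new -> 25 infected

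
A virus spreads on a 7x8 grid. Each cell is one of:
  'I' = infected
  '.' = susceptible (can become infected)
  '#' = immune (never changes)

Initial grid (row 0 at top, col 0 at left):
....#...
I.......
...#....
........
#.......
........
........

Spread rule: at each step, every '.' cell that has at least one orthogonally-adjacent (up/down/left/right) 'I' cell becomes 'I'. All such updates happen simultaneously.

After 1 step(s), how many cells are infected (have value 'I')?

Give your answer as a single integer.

Step 0 (initial): 1 infected
Step 1: +3 new -> 4 infected

Answer: 4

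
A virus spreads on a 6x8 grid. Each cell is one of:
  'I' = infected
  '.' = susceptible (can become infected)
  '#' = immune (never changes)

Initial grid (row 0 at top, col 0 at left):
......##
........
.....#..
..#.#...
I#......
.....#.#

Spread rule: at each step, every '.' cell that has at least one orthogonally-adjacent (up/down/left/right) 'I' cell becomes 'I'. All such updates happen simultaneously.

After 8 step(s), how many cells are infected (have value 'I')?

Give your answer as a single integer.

Step 0 (initial): 1 infected
Step 1: +2 new -> 3 infected
Step 2: +3 new -> 6 infected
Step 3: +3 new -> 9 infected
Step 4: +5 new -> 14 infected
Step 5: +5 new -> 19 infected
Step 6: +5 new -> 24 infected
Step 7: +3 new -> 27 infected
Step 8: +4 new -> 31 infected

Answer: 31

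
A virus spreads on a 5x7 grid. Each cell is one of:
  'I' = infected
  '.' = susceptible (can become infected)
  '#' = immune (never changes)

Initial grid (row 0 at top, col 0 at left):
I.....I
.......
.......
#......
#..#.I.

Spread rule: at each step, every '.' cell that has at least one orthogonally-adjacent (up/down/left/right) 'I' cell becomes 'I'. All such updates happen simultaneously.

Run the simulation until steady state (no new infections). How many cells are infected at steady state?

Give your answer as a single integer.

Answer: 32

Derivation:
Step 0 (initial): 3 infected
Step 1: +7 new -> 10 infected
Step 2: +9 new -> 19 infected
Step 3: +6 new -> 25 infected
Step 4: +5 new -> 30 infected
Step 5: +2 new -> 32 infected
Step 6: +0 new -> 32 infected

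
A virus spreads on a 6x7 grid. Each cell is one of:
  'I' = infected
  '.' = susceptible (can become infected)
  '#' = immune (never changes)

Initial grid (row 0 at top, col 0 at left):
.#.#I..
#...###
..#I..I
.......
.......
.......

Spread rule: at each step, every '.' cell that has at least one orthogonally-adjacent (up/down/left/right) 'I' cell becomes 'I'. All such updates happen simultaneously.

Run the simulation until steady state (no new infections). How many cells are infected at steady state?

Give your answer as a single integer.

Answer: 34

Derivation:
Step 0 (initial): 3 infected
Step 1: +6 new -> 9 infected
Step 2: +7 new -> 16 infected
Step 3: +8 new -> 24 infected
Step 4: +6 new -> 30 infected
Step 5: +3 new -> 33 infected
Step 6: +1 new -> 34 infected
Step 7: +0 new -> 34 infected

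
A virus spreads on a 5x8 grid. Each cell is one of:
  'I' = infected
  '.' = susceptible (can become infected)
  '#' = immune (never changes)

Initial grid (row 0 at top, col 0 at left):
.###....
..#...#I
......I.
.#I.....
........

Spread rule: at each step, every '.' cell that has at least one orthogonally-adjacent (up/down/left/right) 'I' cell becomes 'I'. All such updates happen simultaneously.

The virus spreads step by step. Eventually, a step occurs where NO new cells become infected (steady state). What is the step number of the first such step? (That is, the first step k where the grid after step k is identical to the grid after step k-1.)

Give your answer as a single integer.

Answer: 6

Derivation:
Step 0 (initial): 3 infected
Step 1: +7 new -> 10 infected
Step 2: +11 new -> 21 infected
Step 3: +9 new -> 30 infected
Step 4: +3 new -> 33 infected
Step 5: +1 new -> 34 infected
Step 6: +0 new -> 34 infected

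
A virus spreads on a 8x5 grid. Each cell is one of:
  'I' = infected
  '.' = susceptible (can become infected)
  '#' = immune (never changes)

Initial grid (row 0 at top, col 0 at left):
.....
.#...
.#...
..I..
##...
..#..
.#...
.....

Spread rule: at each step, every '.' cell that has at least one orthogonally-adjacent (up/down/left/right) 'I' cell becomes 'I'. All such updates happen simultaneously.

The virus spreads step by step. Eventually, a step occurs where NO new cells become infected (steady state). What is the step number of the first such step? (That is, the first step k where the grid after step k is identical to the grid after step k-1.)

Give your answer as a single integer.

Answer: 12

Derivation:
Step 0 (initial): 1 infected
Step 1: +4 new -> 5 infected
Step 2: +5 new -> 10 infected
Step 3: +6 new -> 16 infected
Step 4: +6 new -> 22 infected
Step 5: +5 new -> 27 infected
Step 6: +2 new -> 29 infected
Step 7: +1 new -> 30 infected
Step 8: +1 new -> 31 infected
Step 9: +1 new -> 32 infected
Step 10: +1 new -> 33 infected
Step 11: +1 new -> 34 infected
Step 12: +0 new -> 34 infected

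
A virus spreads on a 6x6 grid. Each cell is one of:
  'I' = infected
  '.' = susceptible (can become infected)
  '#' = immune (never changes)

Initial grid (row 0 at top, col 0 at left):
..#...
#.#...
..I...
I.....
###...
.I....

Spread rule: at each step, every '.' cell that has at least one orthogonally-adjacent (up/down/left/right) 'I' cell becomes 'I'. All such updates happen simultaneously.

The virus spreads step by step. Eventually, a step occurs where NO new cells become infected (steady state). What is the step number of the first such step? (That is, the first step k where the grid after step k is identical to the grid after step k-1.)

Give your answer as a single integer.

Answer: 6

Derivation:
Step 0 (initial): 3 infected
Step 1: +7 new -> 10 infected
Step 2: +5 new -> 15 infected
Step 3: +7 new -> 22 infected
Step 4: +6 new -> 28 infected
Step 5: +2 new -> 30 infected
Step 6: +0 new -> 30 infected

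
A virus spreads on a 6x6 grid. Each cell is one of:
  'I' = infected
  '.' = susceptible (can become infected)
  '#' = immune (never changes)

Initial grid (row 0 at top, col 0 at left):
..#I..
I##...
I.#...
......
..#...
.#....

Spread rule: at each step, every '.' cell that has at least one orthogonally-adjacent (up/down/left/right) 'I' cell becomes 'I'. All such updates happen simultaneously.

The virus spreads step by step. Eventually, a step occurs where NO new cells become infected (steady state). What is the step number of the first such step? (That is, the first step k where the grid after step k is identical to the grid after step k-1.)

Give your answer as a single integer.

Step 0 (initial): 3 infected
Step 1: +5 new -> 8 infected
Step 2: +6 new -> 14 infected
Step 3: +6 new -> 20 infected
Step 4: +3 new -> 23 infected
Step 5: +3 new -> 26 infected
Step 6: +3 new -> 29 infected
Step 7: +1 new -> 30 infected
Step 8: +0 new -> 30 infected

Answer: 8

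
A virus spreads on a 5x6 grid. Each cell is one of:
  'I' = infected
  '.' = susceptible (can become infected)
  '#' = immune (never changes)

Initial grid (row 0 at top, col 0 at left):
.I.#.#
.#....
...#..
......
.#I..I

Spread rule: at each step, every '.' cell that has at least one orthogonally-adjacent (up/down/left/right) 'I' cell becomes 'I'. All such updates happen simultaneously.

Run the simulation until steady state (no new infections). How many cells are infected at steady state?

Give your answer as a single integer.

Step 0 (initial): 3 infected
Step 1: +6 new -> 9 infected
Step 2: +7 new -> 16 infected
Step 3: +6 new -> 22 infected
Step 4: +2 new -> 24 infected
Step 5: +1 new -> 25 infected
Step 6: +0 new -> 25 infected

Answer: 25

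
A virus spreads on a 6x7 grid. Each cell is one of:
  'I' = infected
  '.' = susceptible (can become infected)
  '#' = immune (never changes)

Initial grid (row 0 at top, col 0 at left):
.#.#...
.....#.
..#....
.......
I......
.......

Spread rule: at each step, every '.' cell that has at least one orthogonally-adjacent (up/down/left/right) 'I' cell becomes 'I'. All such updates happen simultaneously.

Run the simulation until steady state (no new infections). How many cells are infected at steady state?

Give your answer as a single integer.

Step 0 (initial): 1 infected
Step 1: +3 new -> 4 infected
Step 2: +4 new -> 8 infected
Step 3: +5 new -> 13 infected
Step 4: +5 new -> 18 infected
Step 5: +5 new -> 23 infected
Step 6: +6 new -> 29 infected
Step 7: +4 new -> 33 infected
Step 8: +2 new -> 35 infected
Step 9: +2 new -> 37 infected
Step 10: +1 new -> 38 infected
Step 11: +0 new -> 38 infected

Answer: 38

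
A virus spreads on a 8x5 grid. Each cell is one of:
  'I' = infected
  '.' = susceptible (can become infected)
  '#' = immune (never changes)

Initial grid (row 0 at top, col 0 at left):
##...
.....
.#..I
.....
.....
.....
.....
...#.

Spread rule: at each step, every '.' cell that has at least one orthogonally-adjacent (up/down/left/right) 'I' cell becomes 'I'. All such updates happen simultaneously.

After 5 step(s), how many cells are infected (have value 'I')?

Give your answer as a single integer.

Step 0 (initial): 1 infected
Step 1: +3 new -> 4 infected
Step 2: +5 new -> 9 infected
Step 3: +5 new -> 14 infected
Step 4: +6 new -> 20 infected
Step 5: +6 new -> 26 infected

Answer: 26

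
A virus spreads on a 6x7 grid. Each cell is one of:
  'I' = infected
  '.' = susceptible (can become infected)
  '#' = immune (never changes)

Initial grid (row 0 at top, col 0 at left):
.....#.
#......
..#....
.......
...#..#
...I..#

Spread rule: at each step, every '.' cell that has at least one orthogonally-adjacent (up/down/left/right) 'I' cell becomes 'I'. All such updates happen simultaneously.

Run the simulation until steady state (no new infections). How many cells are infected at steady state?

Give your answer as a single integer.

Answer: 36

Derivation:
Step 0 (initial): 1 infected
Step 1: +2 new -> 3 infected
Step 2: +4 new -> 7 infected
Step 3: +5 new -> 12 infected
Step 4: +5 new -> 17 infected
Step 5: +6 new -> 23 infected
Step 6: +6 new -> 29 infected
Step 7: +4 new -> 33 infected
Step 8: +3 new -> 36 infected
Step 9: +0 new -> 36 infected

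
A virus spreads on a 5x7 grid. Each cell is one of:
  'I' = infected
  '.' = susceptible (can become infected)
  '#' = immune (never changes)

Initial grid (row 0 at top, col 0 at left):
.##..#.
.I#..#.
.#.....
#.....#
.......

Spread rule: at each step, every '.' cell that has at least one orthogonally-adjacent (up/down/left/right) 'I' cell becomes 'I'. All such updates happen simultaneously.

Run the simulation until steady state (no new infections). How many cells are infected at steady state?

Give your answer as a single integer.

Step 0 (initial): 1 infected
Step 1: +1 new -> 2 infected
Step 2: +2 new -> 4 infected
Step 3: +0 new -> 4 infected

Answer: 4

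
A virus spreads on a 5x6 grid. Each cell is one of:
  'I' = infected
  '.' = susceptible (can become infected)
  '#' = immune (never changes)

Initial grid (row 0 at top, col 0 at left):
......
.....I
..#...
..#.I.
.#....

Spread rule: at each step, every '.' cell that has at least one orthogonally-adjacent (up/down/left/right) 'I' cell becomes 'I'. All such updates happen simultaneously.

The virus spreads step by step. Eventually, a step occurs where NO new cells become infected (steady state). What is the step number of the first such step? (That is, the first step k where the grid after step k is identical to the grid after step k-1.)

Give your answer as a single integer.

Step 0 (initial): 2 infected
Step 1: +7 new -> 9 infected
Step 2: +5 new -> 14 infected
Step 3: +3 new -> 17 infected
Step 4: +2 new -> 19 infected
Step 5: +3 new -> 22 infected
Step 6: +3 new -> 25 infected
Step 7: +1 new -> 26 infected
Step 8: +1 new -> 27 infected
Step 9: +0 new -> 27 infected

Answer: 9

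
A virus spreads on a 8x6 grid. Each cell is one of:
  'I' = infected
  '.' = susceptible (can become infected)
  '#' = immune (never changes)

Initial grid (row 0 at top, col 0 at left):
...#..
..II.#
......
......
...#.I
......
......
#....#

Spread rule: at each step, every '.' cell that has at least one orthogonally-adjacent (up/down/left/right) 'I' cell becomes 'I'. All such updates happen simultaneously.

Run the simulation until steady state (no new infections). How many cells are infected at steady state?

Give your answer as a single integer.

Answer: 43

Derivation:
Step 0 (initial): 3 infected
Step 1: +8 new -> 11 infected
Step 2: +11 new -> 22 infected
Step 3: +7 new -> 29 infected
Step 4: +5 new -> 34 infected
Step 5: +4 new -> 38 infected
Step 6: +3 new -> 41 infected
Step 7: +2 new -> 43 infected
Step 8: +0 new -> 43 infected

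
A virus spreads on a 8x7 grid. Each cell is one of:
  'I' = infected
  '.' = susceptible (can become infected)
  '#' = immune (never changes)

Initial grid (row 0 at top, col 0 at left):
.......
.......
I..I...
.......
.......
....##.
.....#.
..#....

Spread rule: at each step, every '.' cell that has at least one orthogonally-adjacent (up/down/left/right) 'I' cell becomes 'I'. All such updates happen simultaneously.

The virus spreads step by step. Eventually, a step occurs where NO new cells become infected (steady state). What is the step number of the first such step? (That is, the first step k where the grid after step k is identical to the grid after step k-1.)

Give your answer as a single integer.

Answer: 9

Derivation:
Step 0 (initial): 2 infected
Step 1: +7 new -> 9 infected
Step 2: +11 new -> 20 infected
Step 3: +11 new -> 31 infected
Step 4: +8 new -> 39 infected
Step 5: +7 new -> 46 infected
Step 6: +3 new -> 49 infected
Step 7: +2 new -> 51 infected
Step 8: +1 new -> 52 infected
Step 9: +0 new -> 52 infected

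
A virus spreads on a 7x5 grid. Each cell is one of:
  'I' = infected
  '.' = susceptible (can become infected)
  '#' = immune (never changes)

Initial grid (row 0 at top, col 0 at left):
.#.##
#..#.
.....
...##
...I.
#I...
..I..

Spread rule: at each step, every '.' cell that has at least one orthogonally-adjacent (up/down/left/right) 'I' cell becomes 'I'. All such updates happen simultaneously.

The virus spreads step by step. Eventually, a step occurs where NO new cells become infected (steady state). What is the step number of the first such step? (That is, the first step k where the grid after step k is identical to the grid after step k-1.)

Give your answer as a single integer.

Step 0 (initial): 3 infected
Step 1: +7 new -> 10 infected
Step 2: +6 new -> 16 infected
Step 3: +3 new -> 19 infected
Step 4: +4 new -> 23 infected
Step 5: +2 new -> 25 infected
Step 6: +1 new -> 26 infected
Step 7: +0 new -> 26 infected

Answer: 7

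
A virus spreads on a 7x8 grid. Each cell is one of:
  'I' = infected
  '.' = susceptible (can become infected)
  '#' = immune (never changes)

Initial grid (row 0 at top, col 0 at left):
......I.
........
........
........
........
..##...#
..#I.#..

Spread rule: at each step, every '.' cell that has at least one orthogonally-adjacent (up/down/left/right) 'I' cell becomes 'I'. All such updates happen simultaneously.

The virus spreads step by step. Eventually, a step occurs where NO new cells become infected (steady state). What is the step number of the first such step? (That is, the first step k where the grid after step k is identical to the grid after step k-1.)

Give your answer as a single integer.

Step 0 (initial): 2 infected
Step 1: +4 new -> 6 infected
Step 2: +5 new -> 11 infected
Step 3: +7 new -> 18 infected
Step 4: +10 new -> 28 infected
Step 5: +7 new -> 35 infected
Step 6: +6 new -> 41 infected
Step 7: +5 new -> 46 infected
Step 8: +4 new -> 50 infected
Step 9: +1 new -> 51 infected
Step 10: +0 new -> 51 infected

Answer: 10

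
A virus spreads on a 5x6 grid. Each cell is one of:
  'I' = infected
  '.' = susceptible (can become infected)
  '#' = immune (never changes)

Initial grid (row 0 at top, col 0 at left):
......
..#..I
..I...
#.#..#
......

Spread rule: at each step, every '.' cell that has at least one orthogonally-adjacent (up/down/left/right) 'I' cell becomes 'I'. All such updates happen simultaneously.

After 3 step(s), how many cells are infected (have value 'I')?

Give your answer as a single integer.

Answer: 20

Derivation:
Step 0 (initial): 2 infected
Step 1: +5 new -> 7 infected
Step 2: +7 new -> 14 infected
Step 3: +6 new -> 20 infected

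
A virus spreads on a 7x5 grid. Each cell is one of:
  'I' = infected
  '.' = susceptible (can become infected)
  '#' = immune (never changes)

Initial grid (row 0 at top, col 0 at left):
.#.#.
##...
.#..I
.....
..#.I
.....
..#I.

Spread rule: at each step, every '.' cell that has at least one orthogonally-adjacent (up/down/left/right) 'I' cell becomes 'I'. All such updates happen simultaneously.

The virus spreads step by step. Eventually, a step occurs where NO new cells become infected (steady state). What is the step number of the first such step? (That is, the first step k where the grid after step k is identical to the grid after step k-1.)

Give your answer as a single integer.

Answer: 7

Derivation:
Step 0 (initial): 3 infected
Step 1: +7 new -> 10 infected
Step 2: +5 new -> 15 infected
Step 3: +3 new -> 18 infected
Step 4: +5 new -> 23 infected
Step 5: +3 new -> 26 infected
Step 6: +1 new -> 27 infected
Step 7: +0 new -> 27 infected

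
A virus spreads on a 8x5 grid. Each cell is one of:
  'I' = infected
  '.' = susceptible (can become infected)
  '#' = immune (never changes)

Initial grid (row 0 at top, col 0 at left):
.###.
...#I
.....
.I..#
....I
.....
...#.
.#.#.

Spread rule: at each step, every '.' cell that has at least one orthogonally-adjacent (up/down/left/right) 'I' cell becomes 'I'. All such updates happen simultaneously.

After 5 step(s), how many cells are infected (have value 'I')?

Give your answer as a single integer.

Step 0 (initial): 3 infected
Step 1: +8 new -> 11 infected
Step 2: +10 new -> 21 infected
Step 3: +6 new -> 27 infected
Step 4: +3 new -> 30 infected
Step 5: +2 new -> 32 infected

Answer: 32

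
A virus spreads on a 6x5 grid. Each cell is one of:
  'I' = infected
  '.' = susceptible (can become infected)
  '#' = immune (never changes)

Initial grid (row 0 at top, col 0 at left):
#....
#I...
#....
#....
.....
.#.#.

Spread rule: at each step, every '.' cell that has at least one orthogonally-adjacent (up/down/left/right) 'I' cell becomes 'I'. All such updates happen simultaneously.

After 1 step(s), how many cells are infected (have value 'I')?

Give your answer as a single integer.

Answer: 4

Derivation:
Step 0 (initial): 1 infected
Step 1: +3 new -> 4 infected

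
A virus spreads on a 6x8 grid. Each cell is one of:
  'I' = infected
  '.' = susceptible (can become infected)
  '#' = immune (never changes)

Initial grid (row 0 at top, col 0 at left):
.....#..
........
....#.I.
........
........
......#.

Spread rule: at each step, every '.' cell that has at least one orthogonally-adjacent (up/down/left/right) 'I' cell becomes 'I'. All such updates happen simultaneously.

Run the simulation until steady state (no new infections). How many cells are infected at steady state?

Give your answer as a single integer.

Answer: 45

Derivation:
Step 0 (initial): 1 infected
Step 1: +4 new -> 5 infected
Step 2: +6 new -> 11 infected
Step 3: +5 new -> 16 infected
Step 4: +6 new -> 22 infected
Step 5: +6 new -> 28 infected
Step 6: +6 new -> 34 infected
Step 7: +6 new -> 40 infected
Step 8: +4 new -> 44 infected
Step 9: +1 new -> 45 infected
Step 10: +0 new -> 45 infected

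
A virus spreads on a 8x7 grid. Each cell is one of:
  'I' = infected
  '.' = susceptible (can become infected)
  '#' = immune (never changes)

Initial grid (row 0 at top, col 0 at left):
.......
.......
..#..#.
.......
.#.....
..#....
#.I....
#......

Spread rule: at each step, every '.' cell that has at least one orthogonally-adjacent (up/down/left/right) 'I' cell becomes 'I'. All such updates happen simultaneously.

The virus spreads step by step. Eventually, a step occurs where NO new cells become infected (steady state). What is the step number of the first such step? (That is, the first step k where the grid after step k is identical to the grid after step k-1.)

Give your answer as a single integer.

Answer: 11

Derivation:
Step 0 (initial): 1 infected
Step 1: +3 new -> 4 infected
Step 2: +5 new -> 9 infected
Step 3: +5 new -> 14 infected
Step 4: +7 new -> 21 infected
Step 5: +7 new -> 28 infected
Step 6: +6 new -> 34 infected
Step 7: +6 new -> 40 infected
Step 8: +6 new -> 46 infected
Step 9: +3 new -> 49 infected
Step 10: +1 new -> 50 infected
Step 11: +0 new -> 50 infected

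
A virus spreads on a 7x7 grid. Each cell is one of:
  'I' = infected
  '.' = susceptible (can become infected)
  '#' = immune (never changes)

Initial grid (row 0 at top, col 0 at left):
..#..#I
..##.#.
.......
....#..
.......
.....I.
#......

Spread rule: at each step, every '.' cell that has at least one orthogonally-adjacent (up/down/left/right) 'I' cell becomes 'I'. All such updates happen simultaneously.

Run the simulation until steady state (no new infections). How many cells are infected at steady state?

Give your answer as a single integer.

Step 0 (initial): 2 infected
Step 1: +5 new -> 7 infected
Step 2: +7 new -> 14 infected
Step 3: +5 new -> 19 infected
Step 4: +5 new -> 24 infected
Step 5: +6 new -> 30 infected
Step 6: +4 new -> 34 infected
Step 7: +3 new -> 37 infected
Step 8: +2 new -> 39 infected
Step 9: +2 new -> 41 infected
Step 10: +1 new -> 42 infected
Step 11: +0 new -> 42 infected

Answer: 42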